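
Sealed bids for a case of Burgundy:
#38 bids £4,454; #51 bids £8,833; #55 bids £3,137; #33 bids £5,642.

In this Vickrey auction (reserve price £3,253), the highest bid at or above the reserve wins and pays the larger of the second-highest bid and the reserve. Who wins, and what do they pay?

#51 pays £5,642

Sorting bids: 8,833 (#51) > 5,642 (#33) > 4,454 (#38) > 3,137 (#55)
#51 has the top bid at or above the reserve (£8,833).
Second-highest bid £5,642 exceeds the reserve £3,253 → payment £5,642.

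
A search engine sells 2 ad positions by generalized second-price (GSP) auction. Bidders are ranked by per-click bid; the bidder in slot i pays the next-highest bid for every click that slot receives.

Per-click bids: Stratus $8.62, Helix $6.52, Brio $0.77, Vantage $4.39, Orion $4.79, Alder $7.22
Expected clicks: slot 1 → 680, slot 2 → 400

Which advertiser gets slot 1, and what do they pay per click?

Stratus; $7.22 per click

Per-click bids in order: $8.62 (Stratus) > $7.22 (Alder) > $6.52 (Helix) > …
Slot 1 goes to the first-ranked bidder, Stratus, who pays the next bid down: $7.22/click.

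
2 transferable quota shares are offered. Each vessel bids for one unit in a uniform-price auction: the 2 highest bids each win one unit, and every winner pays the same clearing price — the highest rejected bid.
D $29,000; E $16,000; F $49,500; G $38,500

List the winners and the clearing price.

F, G; each pays $29,000

Ordering the bids: 49,500 (F), 38,500 (G), 29,000 (D), 16,000 (E)
Top 2: F, G.
First losing bid is D's $29,000, which sets the uniform price.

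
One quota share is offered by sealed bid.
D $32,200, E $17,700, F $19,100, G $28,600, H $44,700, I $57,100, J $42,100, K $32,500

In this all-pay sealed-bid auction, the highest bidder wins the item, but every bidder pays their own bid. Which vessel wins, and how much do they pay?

Sorting bids: 57,100 (I) > 44,700 (H) > 42,100 (J) > 32,500 (K) > 32,200 (D) > 28,600 (G) > …
I wins with the top bid; all bids are sunk regardless.

I pays $57,100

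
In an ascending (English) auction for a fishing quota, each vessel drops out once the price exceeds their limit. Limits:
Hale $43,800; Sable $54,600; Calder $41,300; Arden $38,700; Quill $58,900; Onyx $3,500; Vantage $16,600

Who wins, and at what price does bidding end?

Quill wins at $54,600

Rule: the price rises until one bidder remains; the winner pays the price at which the last rival dropped out.
Limits ranked: 58,900 (Quill) > 54,600 (Sable) > 43,800 (Hale) > 41,300 (Calder) > 38,700 (Arden) > 16,600 (Vantage) > …
Sable is the last rival to drop out, at $54,600; Quill remains and wins at that price.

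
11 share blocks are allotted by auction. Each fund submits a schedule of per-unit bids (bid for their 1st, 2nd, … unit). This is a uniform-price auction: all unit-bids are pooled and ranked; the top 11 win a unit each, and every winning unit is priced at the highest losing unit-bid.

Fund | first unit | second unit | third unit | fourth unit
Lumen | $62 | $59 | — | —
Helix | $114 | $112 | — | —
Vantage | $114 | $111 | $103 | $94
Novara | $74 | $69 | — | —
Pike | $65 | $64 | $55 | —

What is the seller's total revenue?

All unit-bids, highest first — top 11: 114 (Helix-1), 114 (Vantage-1), 112 (Helix-2), 111 (Vantage-2), 103 (Vantage-3), 94 (Vantage-4), 74 (Novara-1), 69 (Novara-2), 65 (Pike-1), 64 (Pike-2), 62 (Lumen-1)
Highest rejected unit-bid = $59.
Allocation: Helix 2, Lumen 1, Novara 2, Pike 2, Vantage 4. Every unit priced at $59.
Revenue = 11 × 59 = $649.

Total revenue: $649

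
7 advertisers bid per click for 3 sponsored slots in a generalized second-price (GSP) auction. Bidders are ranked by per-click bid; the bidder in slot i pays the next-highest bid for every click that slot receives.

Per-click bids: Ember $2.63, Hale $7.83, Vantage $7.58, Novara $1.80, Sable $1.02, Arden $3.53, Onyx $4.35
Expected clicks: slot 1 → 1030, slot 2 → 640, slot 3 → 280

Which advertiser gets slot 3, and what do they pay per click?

Per-click bids in order: $7.83 (Hale) > $7.58 (Vantage) > $4.35 (Onyx) > $3.53 (Arden) > …
Slot 3 goes to the third-ranked bidder, Onyx, who pays the next bid down: $3.53/click.

Onyx; $3.53 per click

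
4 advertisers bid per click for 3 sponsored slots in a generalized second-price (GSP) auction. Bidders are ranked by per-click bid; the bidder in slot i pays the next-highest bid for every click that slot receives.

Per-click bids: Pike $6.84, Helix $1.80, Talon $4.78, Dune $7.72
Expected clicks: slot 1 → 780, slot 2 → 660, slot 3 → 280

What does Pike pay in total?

Per-click bids in order: $7.72 (Dune) > $6.84 (Pike) > $4.78 (Talon) > $1.80 (Helix)
Pike holds slot 2 → pays next bid $4.78 × 660 clicks = $3154.80.

Pike pays $3154.80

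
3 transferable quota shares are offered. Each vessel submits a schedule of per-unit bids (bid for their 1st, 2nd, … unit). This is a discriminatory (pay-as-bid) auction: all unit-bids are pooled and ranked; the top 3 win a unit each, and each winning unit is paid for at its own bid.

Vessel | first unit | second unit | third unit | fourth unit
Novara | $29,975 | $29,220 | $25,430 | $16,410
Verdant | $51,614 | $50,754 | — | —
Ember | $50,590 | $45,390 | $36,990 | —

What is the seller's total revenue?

Merging the schedules and taking the best 3: 51,614 (Verdant-1), 50,754 (Verdant-2), 50,590 (Ember-1)
Next rejected bid: $45,390 (not a price — pay-as-bid).
Each winning unit pays its own bid.
Revenue = 51,614 + 50,754 + 50,590 = $152,958.

Total revenue: $152,958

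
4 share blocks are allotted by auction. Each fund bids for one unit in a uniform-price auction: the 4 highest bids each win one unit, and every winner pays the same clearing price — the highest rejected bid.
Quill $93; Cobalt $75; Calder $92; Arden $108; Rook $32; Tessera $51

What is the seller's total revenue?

Ordering the bids: 108 (Arden), 93 (Quill), 92 (Calder), 75 (Cobalt), 51 (Tessera), 32 (Rook)
The 4 highest are Arden, Quill, Calder, Cobalt.
First losing bid is Tessera's $51, which sets the uniform price.
Total revenue = 4 × $51 = $204.

Total revenue: $204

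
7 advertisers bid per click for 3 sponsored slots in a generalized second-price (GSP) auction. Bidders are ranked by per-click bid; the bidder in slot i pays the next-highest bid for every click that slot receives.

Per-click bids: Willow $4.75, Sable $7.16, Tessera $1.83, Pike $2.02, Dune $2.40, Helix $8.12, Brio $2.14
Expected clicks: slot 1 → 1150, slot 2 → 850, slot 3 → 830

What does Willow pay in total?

Willow pays $1992.00

Per-click bids in order: $8.12 (Helix) > $7.16 (Sable) > $4.75 (Willow) > $2.40 (Dune) > …
Willow holds slot 3 → pays next bid $2.40 × 830 clicks = $1992.00.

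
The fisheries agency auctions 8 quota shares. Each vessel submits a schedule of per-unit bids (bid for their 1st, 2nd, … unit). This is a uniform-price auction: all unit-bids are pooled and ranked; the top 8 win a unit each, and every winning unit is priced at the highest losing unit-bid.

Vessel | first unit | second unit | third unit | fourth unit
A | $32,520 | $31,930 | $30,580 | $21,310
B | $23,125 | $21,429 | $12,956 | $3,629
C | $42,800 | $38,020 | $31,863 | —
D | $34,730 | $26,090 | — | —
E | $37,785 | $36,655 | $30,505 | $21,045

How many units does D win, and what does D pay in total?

Pooled unit-bids ranked (top 8): 42,800 (C-1), 38,020 (C-2), 37,785 (E-1), 36,655 (E-2), 34,730 (D-1), 32,520 (A-1), 31,930 (A-2), 31,863 (C-3)
The (k+1)-th unit-bid is $30,580.
D wins 1 unit(s) at $30,580 each.

D: 1 unit, pays $30,580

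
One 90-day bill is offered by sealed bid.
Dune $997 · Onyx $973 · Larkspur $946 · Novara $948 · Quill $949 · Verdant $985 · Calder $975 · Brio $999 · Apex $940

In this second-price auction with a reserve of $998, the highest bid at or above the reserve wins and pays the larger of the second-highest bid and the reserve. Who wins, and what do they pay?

Brio pays $998

Bids in order: 999 (Brio) > 997 (Dune) > 985 (Verdant) > 975 (Calder) > 973 (Onyx) > 949 (Quill) > …
Brio has the top bid at or above the reserve ($999).
Second-highest bid $997 is below the reserve $998, so the reserve binds → payment $998.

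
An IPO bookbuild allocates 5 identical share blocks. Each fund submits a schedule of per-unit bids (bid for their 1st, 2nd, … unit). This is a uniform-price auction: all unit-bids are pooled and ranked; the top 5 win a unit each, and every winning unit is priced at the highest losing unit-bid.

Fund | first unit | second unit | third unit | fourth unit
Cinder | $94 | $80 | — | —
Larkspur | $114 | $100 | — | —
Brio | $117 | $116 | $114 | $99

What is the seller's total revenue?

Pooled unit-bids ranked (top 5): 117 (Brio-1), 116 (Brio-2), 114 (Larkspur-1), 114 (Brio-3), 100 (Larkspur-2)
Highest rejected unit-bid = $99.
Allocation: Brio 3, Larkspur 2. Every unit priced at $99.
Revenue = 5 × 99 = $495.

Total revenue: $495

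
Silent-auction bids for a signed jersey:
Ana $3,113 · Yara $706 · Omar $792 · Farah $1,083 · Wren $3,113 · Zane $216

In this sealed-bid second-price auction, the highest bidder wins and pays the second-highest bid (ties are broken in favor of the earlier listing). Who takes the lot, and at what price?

Sorting bids: 3,113 (Ana) > 3,113 (Wren) > 1,083 (Farah) > 792 (Omar) > 706 (Yara) > 216 (Zane)
Ana and Wren tie at $3,113; tie-break gives it to Ana.
Ana wins with the highest bid; price is set by the runner-up at $3,113.

Ana pays $3,113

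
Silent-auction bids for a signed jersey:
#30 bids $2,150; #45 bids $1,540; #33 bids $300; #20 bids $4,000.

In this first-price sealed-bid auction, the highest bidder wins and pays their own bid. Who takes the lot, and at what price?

Sorting bids: 4,000 (#20) > 2,150 (#30) > 1,540 (#45) > 300 (#33)
First-price: #20 pays what they bid, $4,000.

#20 pays $4,000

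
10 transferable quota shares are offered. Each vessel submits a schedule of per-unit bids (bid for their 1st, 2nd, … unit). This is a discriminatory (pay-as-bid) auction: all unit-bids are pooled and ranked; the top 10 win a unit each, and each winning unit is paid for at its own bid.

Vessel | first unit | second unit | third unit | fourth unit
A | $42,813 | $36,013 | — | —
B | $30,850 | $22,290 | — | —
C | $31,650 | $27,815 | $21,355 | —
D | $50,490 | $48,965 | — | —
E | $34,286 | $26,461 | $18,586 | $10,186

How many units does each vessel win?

All unit-bids, highest first — top 10: 50,490 (D-1), 48,965 (D-2), 42,813 (A-1), 36,013 (A-2), 34,286 (E-1), 31,650 (C-1), 30,850 (B-1), 27,815 (C-2), 26,461 (E-2), 22,290 (B-2)
Next rejected bid: $21,355 (not a price — pay-as-bid).
Allocation: A 2, B 2, C 2, D 2, E 2.

A 2, B 2, C 2, D 2, E 2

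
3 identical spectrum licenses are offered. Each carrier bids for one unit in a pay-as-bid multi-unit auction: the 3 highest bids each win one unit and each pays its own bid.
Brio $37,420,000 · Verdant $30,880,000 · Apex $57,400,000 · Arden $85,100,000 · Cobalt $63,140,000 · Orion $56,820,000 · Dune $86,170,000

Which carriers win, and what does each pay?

Dune $86,170,000, Arden $85,100,000, Cobalt $63,140,000

Sorting: 86,170,000 (Dune), 85,100,000 (Arden), 63,140,000 (Cobalt), 57,400,000 (Apex), 56,820,000 (Orion), …
The 3 highest are Dune, Arden, Cobalt.
Each winner pays its own bid: Dune $86,170,000, Arden $85,100,000, Cobalt $63,140,000.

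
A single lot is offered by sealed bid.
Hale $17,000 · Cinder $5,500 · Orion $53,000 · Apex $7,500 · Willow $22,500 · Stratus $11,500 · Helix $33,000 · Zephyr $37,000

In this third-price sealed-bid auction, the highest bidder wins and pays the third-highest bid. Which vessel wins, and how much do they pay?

Orion pays $33,000

Bids in order: 53,000 (Orion) > 37,000 (Zephyr) > 33,000 (Helix) > 22,500 (Willow) > 17,000 (Hale) > 11,500 (Stratus) > …
Orion wins; payment is bid #3 in the ranking = $33,000.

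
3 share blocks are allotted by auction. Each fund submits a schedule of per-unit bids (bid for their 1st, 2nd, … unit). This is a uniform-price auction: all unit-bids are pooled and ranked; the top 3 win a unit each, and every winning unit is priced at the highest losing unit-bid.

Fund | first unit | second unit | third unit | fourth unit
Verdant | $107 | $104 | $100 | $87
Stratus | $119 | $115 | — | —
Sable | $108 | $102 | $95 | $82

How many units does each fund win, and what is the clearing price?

Sable 1, Stratus 2; clearing price $107

Merging the schedules and taking the best 3: 119 (Stratus-1), 115 (Stratus-2), 108 (Sable-1)
First bid not allocated: $107.
Allocation: Sable 1, Stratus 2.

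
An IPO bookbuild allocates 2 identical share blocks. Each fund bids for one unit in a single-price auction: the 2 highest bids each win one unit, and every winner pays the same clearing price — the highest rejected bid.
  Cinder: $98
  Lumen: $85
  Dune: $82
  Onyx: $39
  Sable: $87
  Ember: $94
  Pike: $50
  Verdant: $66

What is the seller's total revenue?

Bids ranked high→low: 98 (Cinder), 94 (Ember), 87 (Sable), 85 (Lumen), …
The 2 highest are Cinder, Ember.
Highest unsuccessful bid: $87 → clearing price.
Total revenue = 2 × $87 = $174.

Total revenue: $174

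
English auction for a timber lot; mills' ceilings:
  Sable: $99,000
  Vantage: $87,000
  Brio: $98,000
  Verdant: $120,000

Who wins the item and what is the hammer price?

Verdant wins at $99,000

Sorting limits: 120,000 (Verdant) > 99,000 (Sable) > 98,000 (Brio) > 87,000 (Vantage)
Sable is the last rival to drop out, at $99,000; Verdant remains and wins at that price.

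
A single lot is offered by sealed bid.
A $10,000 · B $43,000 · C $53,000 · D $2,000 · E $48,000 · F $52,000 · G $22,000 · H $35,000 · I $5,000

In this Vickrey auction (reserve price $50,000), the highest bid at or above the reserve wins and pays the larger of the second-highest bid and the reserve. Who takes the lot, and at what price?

Rule: the highest bid at or above the reserve wins and pays the larger of the second-highest bid and the reserve.
Sorting bids: 53,000 (C) > 52,000 (F) > 48,000 (E) > 43,000 (B) > 35,000 (H) > 22,000 (G) > …
C has the top bid at or above the reserve ($53,000).
max(second-highest $52,000, reserve $50,000) = $52,000; the reserve does not bind.

C pays $52,000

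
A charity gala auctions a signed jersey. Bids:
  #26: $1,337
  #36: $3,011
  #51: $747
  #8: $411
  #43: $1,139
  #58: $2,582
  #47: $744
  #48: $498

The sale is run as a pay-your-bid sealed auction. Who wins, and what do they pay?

Bids ranked: 3,011 (#36) > 2,582 (#58) > 1,337 (#26) > 1,139 (#43) > 747 (#51) > 744 (#47) > …
First-price: #36 pays what they bid, $3,011.

#36 pays $3,011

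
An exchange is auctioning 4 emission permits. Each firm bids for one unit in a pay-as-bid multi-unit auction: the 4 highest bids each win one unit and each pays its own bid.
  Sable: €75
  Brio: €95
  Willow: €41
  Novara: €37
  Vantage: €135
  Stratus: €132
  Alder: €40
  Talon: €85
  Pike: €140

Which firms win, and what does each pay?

Ordering the bids: 140 (Pike), 135 (Vantage), 132 (Stratus), 95 (Brio), 85 (Talon), 75 (Sable), …
Top 4: Pike, Vantage, Stratus, Brio.
Each winner pays its own bid: Pike €140, Vantage €135, Stratus €132, Brio €95.

Pike €140, Vantage €135, Stratus €132, Brio €95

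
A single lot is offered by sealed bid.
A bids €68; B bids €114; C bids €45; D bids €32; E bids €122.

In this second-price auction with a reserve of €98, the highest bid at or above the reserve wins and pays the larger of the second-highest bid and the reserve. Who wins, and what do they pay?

E pays €114

Second-price auction with a reserve of €98: the highest bid at or above the reserve wins and pays the larger of the second-highest bid and the reserve.
Bids ranked: 122 (E) > 114 (B) > 68 (A) > 45 (C) > 32 (D)
Highest eligible bid: E at €122.
Second-highest bid €114 exceeds the reserve €98 → payment €114.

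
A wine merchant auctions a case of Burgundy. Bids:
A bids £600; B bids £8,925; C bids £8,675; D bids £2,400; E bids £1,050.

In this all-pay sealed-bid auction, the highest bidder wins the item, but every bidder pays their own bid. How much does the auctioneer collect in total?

Bids ranked: 8,925 (B) > 8,675 (C) > 2,400 (D) > 1,050 (E) > 600 (A)
B wins with the top bid; all bids are sunk regardless.
Every bidder forfeits their bid regardless of winning.
Revenue = 600 + 8,925 + 8,675 + 2,400 + 1,050 = £21,650.

Total revenue: £21,650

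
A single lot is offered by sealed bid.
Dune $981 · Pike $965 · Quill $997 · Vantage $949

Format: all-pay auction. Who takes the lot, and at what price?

All-pay auction: the highest bidder wins the item, but every bidder pays their own bid.
Bids in order: 997 (Quill) > 981 (Dune) > 965 (Pike) > 949 (Vantage)
Quill is highest and takes the item; every bidder forfeits their bid.

Quill pays $997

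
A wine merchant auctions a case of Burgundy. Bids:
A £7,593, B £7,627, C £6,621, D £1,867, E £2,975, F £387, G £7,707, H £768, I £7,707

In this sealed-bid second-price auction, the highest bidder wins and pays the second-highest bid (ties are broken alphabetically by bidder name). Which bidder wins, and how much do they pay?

Sorting bids: 7,707 (G) > 7,707 (I) > 7,627 (B) > 7,593 (A) > 6,621 (C) > 2,975 (E) > …
G and I tie at £7,707; tie-break gives it to G.
Second-price: G pays I's bid of £7,707.

G pays £7,707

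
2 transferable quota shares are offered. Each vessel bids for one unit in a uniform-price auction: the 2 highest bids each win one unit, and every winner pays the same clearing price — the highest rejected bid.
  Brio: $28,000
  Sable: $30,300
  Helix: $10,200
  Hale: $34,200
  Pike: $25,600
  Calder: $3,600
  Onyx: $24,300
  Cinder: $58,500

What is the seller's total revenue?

Total revenue: $60,600

Ordering the bids: 58,500 (Cinder), 34,200 (Hale), 30,300 (Sable), 28,000 (Brio), …
Top 2: Cinder, Hale.
First losing bid is Sable's $30,300, which sets the uniform price.
Total revenue = 2 × $30,300 = $60,600.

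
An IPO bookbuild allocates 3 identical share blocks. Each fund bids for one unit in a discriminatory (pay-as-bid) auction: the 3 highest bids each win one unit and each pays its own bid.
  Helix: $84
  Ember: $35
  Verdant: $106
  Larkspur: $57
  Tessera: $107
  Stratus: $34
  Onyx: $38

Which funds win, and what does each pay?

Tessera $107, Verdant $106, Helix $84

Sorting: 107 (Tessera), 106 (Verdant), 84 (Helix), 57 (Larkspur), 38 (Onyx), …
Winners (3 units): Tessera, Verdant, Helix.
Each winner pays its own bid: Tessera $107, Verdant $106, Helix $84.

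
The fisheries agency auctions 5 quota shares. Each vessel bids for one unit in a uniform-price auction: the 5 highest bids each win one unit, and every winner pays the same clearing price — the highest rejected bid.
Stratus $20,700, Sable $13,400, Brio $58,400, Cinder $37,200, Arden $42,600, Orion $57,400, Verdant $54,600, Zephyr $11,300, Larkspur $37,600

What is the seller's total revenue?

Total revenue: $186,000

Ordering the bids: 58,400 (Brio), 57,400 (Orion), 54,600 (Verdant), 42,600 (Arden), 37,600 (Larkspur), 37,200 (Cinder), 20,700 (Stratus), …
The 5 highest are Brio, Orion, Verdant, Arden, Larkspur.
Clearing price = highest rejected bid = $37,200.
Total revenue = 5 × $37,200 = $186,000.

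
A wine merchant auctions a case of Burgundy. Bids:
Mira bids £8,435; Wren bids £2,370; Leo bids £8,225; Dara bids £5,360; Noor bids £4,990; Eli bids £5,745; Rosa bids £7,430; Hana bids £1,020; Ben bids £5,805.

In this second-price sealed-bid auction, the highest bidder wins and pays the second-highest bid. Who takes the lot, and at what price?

Second-price sealed-bid auction: the highest bidder wins and pays the second-highest bid.
Bids in order: 8,435 (Mira) > 8,225 (Leo) > 7,430 (Rosa) > 5,805 (Ben) > 5,745 (Eli) > 5,360 (Dara) > …
Mira wins with the highest bid; price is set by the runner-up at £8,225.

Mira pays £8,225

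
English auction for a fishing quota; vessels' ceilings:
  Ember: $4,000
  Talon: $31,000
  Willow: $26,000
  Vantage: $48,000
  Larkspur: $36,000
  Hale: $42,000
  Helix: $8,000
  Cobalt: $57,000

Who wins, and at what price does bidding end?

Limits ranked: 57,000 (Cobalt) > 48,000 (Vantage) > 42,000 (Hale) > 36,000 (Larkspur) > 31,000 (Talon) > 26,000 (Willow) > …
Once the price passes $48,000, only Cobalt is left; the hammer falls at Vantage's limit of $48,000.

Cobalt wins at $48,000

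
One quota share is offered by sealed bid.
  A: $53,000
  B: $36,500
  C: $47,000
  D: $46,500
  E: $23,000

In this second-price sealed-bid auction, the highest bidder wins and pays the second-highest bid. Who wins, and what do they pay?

A pays $47,000

Second-price sealed-bid auction: the highest bidder wins and pays the second-highest bid.
Sorting bids: 53,000 (A) > 47,000 (C) > 46,500 (D) > 36,500 (B) > 23,000 (E)
A is highest; pays the second-highest bid, $47,000.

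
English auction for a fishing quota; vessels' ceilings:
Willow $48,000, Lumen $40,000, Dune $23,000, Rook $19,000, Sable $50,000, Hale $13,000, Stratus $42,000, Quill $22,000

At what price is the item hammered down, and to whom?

Sable wins at $48,000

Limits ranked: 50,000 (Sable) > 48,000 (Willow) > 42,000 (Stratus) > 40,000 (Lumen) > 23,000 (Dune) > 22,000 (Quill) > …
Once the price passes $48,000, only Sable is left; the hammer falls at Willow's limit of $48,000.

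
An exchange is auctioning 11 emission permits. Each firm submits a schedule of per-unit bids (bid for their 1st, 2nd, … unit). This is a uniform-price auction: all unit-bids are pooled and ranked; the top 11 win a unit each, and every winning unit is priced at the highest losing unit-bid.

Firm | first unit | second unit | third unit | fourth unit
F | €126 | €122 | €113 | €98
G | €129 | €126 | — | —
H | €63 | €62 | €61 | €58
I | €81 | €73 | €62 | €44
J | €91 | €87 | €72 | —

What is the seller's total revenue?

Merging the schedules and taking the best 11: 129 (G-1), 126 (F-1), 126 (G-2), 122 (F-2), 113 (F-3), 98 (F-4), 91 (J-1), 87 (J-2), 81 (I-1), 73 (I-2), 72 (J-3)
First bid not allocated: €63.
Allocation: F 4, G 2, I 2, J 3. Every unit priced at €63.
Revenue = 11 × 63 = €693.

Total revenue: €693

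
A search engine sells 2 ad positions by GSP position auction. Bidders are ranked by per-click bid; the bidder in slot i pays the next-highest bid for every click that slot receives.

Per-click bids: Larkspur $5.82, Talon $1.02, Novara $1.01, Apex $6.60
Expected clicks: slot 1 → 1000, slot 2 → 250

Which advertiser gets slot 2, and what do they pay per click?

Sorting advertisers: $6.60 (Apex) > $5.82 (Larkspur) > $1.02 (Talon) > …
Slot 2 goes to the second-ranked bidder, Larkspur, who pays the next bid down: $1.02/click.

Larkspur; $1.02 per click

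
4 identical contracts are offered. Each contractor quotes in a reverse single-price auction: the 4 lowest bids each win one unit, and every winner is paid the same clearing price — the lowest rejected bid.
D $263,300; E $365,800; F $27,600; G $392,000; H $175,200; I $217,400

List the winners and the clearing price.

Bids ranked low→high: 27,600 (F), 175,200 (H), 217,400 (I), 263,300 (D), 365,800 (E), 392,000 (G)
The 4 lowest are F, H, I, D.
Lowest unsuccessful bid: $365,800 → clearing price.

F, H, I, D; each is paid $365,800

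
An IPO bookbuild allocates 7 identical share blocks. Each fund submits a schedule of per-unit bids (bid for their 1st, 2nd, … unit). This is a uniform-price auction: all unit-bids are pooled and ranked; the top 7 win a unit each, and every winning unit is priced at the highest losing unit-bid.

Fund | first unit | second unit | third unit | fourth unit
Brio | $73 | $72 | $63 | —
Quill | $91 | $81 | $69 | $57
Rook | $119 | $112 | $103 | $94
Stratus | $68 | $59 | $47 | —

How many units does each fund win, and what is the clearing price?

Pooled unit-bids ranked (top 7): 119 (Rook-1), 112 (Rook-2), 103 (Rook-3), 94 (Rook-4), 91 (Quill-1), 81 (Quill-2), 73 (Brio-1)
Highest rejected unit-bid = $72.
Allocation: Brio 1, Quill 2, Rook 4.

Brio 1, Quill 2, Rook 4; clearing price $72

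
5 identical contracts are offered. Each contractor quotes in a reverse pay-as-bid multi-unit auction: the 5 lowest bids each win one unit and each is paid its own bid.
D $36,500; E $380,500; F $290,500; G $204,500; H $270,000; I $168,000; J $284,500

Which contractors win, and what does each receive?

Sorting: 36,500 (D), 168,000 (I), 204,500 (G), 270,000 (H), 284,500 (J), 290,500 (F), 380,500 (E)
Lowest 5: D, I, G, H, J.
Each winner is paid its own bid: D $36,500, I $168,000, G $204,500, H $270,000, J $284,500.

D $36,500, I $168,000, G $204,500, H $270,000, J $284,500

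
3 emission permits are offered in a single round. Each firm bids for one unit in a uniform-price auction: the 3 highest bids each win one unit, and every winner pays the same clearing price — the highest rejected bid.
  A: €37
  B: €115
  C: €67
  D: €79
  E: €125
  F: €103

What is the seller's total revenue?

Total revenue: €237

Bids ranked high→low: 125 (E), 115 (B), 103 (F), 79 (D), 67 (C), …
The 3 highest are E, B, F.
First losing bid is D's €79, which sets the uniform price.
Total revenue = 3 × €79 = €237.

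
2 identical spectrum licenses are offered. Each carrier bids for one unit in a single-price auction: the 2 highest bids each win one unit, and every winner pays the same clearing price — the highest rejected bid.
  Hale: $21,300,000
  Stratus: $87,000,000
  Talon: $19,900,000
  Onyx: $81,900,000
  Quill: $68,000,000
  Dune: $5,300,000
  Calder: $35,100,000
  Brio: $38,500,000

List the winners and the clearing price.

Bids ranked high→low: 87,000,000 (Stratus), 81,900,000 (Onyx), 68,000,000 (Quill), 38,500,000 (Brio), …
Top 2: Stratus, Onyx.
Highest unsuccessful bid: $68,000,000 → clearing price.

Stratus, Onyx; each pays $68,000,000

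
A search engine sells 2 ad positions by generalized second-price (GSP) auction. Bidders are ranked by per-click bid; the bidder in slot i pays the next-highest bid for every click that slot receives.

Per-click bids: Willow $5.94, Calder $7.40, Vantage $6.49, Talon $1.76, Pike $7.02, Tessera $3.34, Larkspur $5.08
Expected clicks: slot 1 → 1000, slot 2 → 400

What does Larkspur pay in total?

Ranked by bid: $7.40 (Calder) > $7.02 (Pike) > $6.49 (Vantage) > …
Larkspur ranks below slot 2 → no slot, pays nothing.

Larkspur pays $0.00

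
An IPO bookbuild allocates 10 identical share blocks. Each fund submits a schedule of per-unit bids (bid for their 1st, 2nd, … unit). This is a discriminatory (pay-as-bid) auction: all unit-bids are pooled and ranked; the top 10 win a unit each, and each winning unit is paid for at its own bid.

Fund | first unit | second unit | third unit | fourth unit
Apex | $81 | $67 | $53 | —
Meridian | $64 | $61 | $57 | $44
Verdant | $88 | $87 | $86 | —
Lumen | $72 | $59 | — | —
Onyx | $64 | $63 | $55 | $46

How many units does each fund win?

Merging the schedules and taking the best 10: 88 (Verdant-1), 87 (Verdant-2), 86 (Verdant-3), 81 (Apex-1), 72 (Lumen-1), 67 (Apex-2), 64 (Meridian-1), 64 (Onyx-1), 63 (Onyx-2), 61 (Meridian-2)
Next rejected bid: $59 (not a price — pay-as-bid).
Allocation: Apex 2, Lumen 1, Meridian 2, Onyx 2, Verdant 3.

Apex 2, Lumen 1, Meridian 2, Onyx 2, Verdant 3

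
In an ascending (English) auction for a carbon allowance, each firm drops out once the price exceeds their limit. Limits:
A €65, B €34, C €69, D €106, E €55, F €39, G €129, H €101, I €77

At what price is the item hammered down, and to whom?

G wins at €106

Limits in order: 129 (G) > 106 (D) > 101 (H) > 77 (I) > 69 (C) > 65 (A) > …
Bidding ends when D exits at €106; G takes it.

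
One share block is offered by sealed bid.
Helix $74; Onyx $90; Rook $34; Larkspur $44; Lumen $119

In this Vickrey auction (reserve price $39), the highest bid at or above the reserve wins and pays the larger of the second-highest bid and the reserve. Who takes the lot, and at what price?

Bids ranked: 119 (Lumen) > 90 (Onyx) > 74 (Helix) > 44 (Larkspur) > 34 (Rook)
Lumen has the top bid at or above the reserve ($119).
max(second-highest $90, reserve $39) = $90; the reserve does not bind.

Lumen pays $90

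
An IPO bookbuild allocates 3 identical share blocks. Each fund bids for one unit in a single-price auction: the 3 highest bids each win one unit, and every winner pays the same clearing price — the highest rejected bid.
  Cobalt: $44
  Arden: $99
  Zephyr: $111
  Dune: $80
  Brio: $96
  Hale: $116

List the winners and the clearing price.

Bids ranked high→low: 116 (Hale), 111 (Zephyr), 99 (Arden), 96 (Brio), 80 (Dune), …
Top 3: Hale, Zephyr, Arden.
Highest unsuccessful bid: $96 → clearing price.

Hale, Zephyr, Arden; each pays $96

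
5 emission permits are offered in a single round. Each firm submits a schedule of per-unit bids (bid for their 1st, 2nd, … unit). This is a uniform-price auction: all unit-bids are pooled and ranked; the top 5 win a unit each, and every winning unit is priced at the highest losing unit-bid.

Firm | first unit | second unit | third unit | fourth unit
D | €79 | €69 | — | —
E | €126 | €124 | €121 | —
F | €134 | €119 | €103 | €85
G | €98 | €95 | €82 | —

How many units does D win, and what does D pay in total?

Pooled unit-bids ranked (top 5): 134 (F-1), 126 (E-1), 124 (E-2), 121 (E-3), 119 (F-2)
The (k+1)-th unit-bid is €103.
D wins 0 unit(s) at €103 each.

D: 0 units, pays €0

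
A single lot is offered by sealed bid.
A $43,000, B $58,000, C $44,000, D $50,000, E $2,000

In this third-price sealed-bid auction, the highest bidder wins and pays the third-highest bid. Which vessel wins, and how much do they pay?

Rule: the highest bidder wins and pays the third-highest bid.
Bids ranked: 58,000 (B) > 50,000 (D) > 44,000 (C) > 43,000 (A) > 2,000 (E)
B wins; payment is bid #3 in the ranking = $44,000.

B pays $44,000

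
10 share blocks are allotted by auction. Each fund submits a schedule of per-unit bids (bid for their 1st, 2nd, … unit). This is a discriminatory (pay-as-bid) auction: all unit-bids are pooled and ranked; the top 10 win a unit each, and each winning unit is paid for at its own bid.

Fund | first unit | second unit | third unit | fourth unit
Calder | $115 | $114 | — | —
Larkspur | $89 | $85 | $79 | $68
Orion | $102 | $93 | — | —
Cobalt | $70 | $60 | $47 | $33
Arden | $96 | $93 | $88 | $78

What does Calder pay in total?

Merging the schedules and taking the best 10: 115 (Calder-1), 114 (Calder-2), 102 (Orion-1), 96 (Arden-1), 93 (Orion-2), 93 (Arden-2), 89 (Larkspur-1), 88 (Arden-3), 85 (Larkspur-2), 79 (Larkspur-3)
Next rejected bid: $78 (not a price — pay-as-bid).
Calder's winning unit-bids: 115 + 114 = $229.

Calder pays $229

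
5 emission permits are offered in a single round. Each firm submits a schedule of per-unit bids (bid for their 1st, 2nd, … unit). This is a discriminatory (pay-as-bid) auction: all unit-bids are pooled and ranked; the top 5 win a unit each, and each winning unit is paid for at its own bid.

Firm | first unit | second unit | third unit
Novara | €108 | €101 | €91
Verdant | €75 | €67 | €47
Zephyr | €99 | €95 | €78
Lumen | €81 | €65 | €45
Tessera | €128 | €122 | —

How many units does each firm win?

All unit-bids, highest first — top 5: 128 (Tessera-1), 122 (Tessera-2), 108 (Novara-1), 101 (Novara-2), 99 (Zephyr-1)
Next rejected bid: €95 (not a price — pay-as-bid).
Allocation: Novara 2, Tessera 2, Zephyr 1.

Novara 2, Tessera 2, Zephyr 1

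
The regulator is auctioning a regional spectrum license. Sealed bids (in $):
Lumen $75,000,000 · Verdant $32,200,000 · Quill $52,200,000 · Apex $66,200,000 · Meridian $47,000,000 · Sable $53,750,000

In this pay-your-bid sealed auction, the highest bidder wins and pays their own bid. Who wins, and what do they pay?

Lumen pays $75,000,000

Sorting bids: 75,000,000 (Lumen) > 66,200,000 (Apex) > 53,750,000 (Sable) > 52,200,000 (Quill) > 47,000,000 (Meridian) > 32,200,000 (Verdant)
First-price: Lumen pays what they bid, $75,000,000.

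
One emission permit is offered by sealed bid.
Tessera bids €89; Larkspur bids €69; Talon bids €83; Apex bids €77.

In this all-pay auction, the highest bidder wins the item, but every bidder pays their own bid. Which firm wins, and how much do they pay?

Tessera pays €89

Rule: the highest bidder wins the item, but every bidder pays their own bid.
Bids ranked: 89 (Tessera) > 83 (Talon) > 77 (Apex) > 69 (Larkspur)
Tessera is highest and takes the item; every bidder forfeits their bid.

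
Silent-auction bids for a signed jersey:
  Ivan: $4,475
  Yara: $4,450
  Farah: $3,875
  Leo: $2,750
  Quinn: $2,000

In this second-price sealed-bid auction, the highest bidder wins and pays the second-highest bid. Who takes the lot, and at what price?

Ivan pays $4,450

Second-price sealed-bid auction: the highest bidder wins and pays the second-highest bid.
Bids in order: 4,475 (Ivan) > 4,450 (Yara) > 3,875 (Farah) > 2,750 (Leo) > 2,000 (Quinn)
Ivan wins with the highest bid; price is set by the runner-up at $4,450.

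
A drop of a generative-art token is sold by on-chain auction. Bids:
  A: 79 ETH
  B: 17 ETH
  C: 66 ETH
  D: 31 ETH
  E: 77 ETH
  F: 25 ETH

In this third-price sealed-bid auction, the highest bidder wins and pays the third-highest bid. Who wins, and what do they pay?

A pays 66 ETH

Third-price sealed-bid auction: the highest bidder wins and pays the third-highest bid.
Bids in order: 79 (A) > 77 (E) > 66 (C) > 31 (D) > 25 (F) > 17 (B)
A wins; payment is bid #3 in the ranking = 66 ETH.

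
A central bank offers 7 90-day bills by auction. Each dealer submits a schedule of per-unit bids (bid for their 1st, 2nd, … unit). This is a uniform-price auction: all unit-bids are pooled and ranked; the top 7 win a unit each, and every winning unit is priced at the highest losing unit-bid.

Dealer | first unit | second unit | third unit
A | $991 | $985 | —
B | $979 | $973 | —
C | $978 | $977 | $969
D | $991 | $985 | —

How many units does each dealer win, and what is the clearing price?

A 2, B 1, C 2, D 2; clearing price $973

Pooled unit-bids ranked (top 7): 991 (A-1), 991 (D-1), 985 (A-2), 985 (D-2), 979 (B-1), 978 (C-1), 977 (C-2)
First bid not allocated: $973.
Allocation: A 2, B 1, C 2, D 2.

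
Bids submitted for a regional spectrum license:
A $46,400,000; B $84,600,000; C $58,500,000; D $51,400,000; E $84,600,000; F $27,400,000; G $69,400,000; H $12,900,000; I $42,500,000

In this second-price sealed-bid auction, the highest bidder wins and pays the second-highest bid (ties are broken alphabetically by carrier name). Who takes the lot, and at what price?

B pays $84,600,000

Second-price sealed-bid auction: the highest bidder wins and pays the second-highest bid.
Bids ranked: 84,600,000 (B) > 84,600,000 (E) > 69,400,000 (G) > 58,500,000 (C) > 51,400,000 (D) > 46,400,000 (A) > …
Tie at $84,600,000 → B wins by tie-break.
Second-price: B pays E's bid of $84,600,000.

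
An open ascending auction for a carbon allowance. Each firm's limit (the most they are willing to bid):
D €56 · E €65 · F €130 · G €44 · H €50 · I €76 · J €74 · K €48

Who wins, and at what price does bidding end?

Ascending (English) auction: the price rises until one bidder remains; the winner pays the price at which the last rival dropped out.
Sorting limits: 130 (F) > 76 (I) > 74 (J) > 65 (E) > 56 (D) > 50 (H) > …
Once the price passes €76, only F is left; the hammer falls at I's limit of €76.

F wins at €76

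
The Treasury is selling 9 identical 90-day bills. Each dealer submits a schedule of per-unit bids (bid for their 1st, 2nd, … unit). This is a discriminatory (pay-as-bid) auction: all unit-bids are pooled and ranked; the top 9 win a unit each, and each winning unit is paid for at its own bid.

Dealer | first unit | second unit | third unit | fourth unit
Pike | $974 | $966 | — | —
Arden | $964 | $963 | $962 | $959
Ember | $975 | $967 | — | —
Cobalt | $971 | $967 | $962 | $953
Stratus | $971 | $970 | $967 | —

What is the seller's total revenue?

Total revenue: $8,728

Pooled unit-bids ranked (top 9): 975 (Ember-1), 974 (Pike-1), 971 (Cobalt-1), 971 (Stratus-1), 970 (Stratus-2), 967 (Ember-2), 967 (Cobalt-2), 967 (Stratus-3), 966 (Pike-2)
Next rejected bid: $964 (not a price — pay-as-bid).
Each winning unit pays its own bid.
Revenue = 975 + 974 + 971 + 971 + 970 + 967 + 967 + 967 + 966 = $8,728.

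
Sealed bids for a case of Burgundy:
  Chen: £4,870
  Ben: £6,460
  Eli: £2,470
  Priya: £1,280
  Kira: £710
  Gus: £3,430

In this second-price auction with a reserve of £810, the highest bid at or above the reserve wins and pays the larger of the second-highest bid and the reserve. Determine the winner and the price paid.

Ben pays £4,870

Rule: the highest bid at or above the reserve wins and pays the larger of the second-highest bid and the reserve.
Sorting bids: 6,460 (Ben) > 4,870 (Chen) > 3,430 (Gus) > 2,470 (Eli) > 1,280 (Priya) > 710 (Kira)
Ben has the top bid at or above the reserve (£6,460).
Second-highest bid £4,870 exceeds the reserve £810 → payment £4,870.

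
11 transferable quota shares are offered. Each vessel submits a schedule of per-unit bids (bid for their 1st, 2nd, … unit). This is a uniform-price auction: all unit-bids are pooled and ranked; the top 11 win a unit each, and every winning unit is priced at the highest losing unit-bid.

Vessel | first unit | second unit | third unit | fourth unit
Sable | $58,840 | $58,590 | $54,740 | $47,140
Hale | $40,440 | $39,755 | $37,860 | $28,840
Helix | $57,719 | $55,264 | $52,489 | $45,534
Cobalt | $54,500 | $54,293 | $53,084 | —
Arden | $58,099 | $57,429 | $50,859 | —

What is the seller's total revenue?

All unit-bids, highest first — top 11: 58,840 (Sable-1), 58,590 (Sable-2), 58,099 (Arden-1), 57,719 (Helix-1), 57,429 (Arden-2), 55,264 (Helix-2), 54,740 (Sable-3), 54,500 (Cobalt-1), 54,293 (Cobalt-2), 53,084 (Cobalt-3), 52,489 (Helix-3)
The (k+1)-th unit-bid is $50,859.
Allocation: Arden 2, Cobalt 3, Helix 3, Sable 3. Every unit priced at $50,859.
Revenue = 11 × 50,859 = $559,449.

Total revenue: $559,449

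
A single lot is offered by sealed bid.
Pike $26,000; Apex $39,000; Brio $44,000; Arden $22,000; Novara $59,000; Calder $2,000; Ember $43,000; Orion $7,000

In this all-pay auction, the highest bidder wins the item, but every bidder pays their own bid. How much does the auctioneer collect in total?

Rule: the highest bidder wins the item, but every bidder pays their own bid.
Sorting bids: 59,000 (Novara) > 44,000 (Brio) > 43,000 (Ember) > 39,000 (Apex) > 26,000 (Pike) > 22,000 (Arden) > …
Every bidder forfeits their bid regardless of winning.
Revenue = 26,000 + 39,000 + 44,000 + 22,000 + 59,000 + 2,000 + 43,000 + 7,000 = $242,000.

Total revenue: $242,000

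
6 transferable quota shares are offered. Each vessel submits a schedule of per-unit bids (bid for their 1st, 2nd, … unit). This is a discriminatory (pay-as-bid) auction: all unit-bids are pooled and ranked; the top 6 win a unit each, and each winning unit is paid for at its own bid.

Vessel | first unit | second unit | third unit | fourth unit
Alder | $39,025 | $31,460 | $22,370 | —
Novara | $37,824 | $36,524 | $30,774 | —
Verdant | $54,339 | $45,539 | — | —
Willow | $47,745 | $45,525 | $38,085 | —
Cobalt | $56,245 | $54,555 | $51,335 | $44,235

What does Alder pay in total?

Alder pays $0

All unit-bids, highest first — top 6: 56,245 (Cobalt-1), 54,555 (Cobalt-2), 54,339 (Verdant-1), 51,335 (Cobalt-3), 47,745 (Willow-1), 45,539 (Verdant-2)
Next rejected bid: $45,525 (not a price — pay-as-bid).
Alder wins no units.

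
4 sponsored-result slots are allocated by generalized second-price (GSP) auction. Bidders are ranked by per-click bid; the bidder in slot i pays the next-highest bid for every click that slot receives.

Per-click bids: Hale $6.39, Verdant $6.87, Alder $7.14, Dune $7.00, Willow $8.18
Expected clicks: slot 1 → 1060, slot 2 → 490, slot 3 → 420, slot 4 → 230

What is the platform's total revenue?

Total revenue: $15353.50

Sorting advertisers: $8.18 (Willow) > $7.14 (Alder) > $7.00 (Dune) > $6.87 (Verdant) > $6.39 (Hale)
Slot 1: Willow pays $7.14 × 1060 = $7568.40
Slot 2: Alder pays $7.00 × 490 = $3430.00
Slot 3: Dune pays $6.87 × 420 = $2885.40
Slot 4: Verdant pays $6.39 × 230 = $1469.70
Total = $15353.50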